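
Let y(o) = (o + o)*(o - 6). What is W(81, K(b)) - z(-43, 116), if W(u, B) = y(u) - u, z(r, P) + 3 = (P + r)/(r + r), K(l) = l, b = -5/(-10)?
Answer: 1038265/86 ≈ 12073.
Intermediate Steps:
b = ½ (b = -5*(-⅒) = ½ ≈ 0.50000)
y(o) = 2*o*(-6 + o) (y(o) = (2*o)*(-6 + o) = 2*o*(-6 + o))
z(r, P) = -3 + (P + r)/(2*r) (z(r, P) = -3 + (P + r)/(r + r) = -3 + (P + r)/((2*r)) = -3 + (P + r)*(1/(2*r)) = -3 + (P + r)/(2*r))
W(u, B) = -u + 2*u*(-6 + u) (W(u, B) = 2*u*(-6 + u) - u = -u + 2*u*(-6 + u))
W(81, K(b)) - z(-43, 116) = 81*(-13 + 2*81) - (116 - 5*(-43))/(2*(-43)) = 81*(-13 + 162) - (-1)*(116 + 215)/(2*43) = 81*149 - (-1)*331/(2*43) = 12069 - 1*(-331/86) = 12069 + 331/86 = 1038265/86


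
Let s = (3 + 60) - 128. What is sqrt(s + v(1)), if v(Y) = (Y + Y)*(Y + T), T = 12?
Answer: I*sqrt(39) ≈ 6.245*I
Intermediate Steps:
v(Y) = 2*Y*(12 + Y) (v(Y) = (Y + Y)*(Y + 12) = (2*Y)*(12 + Y) = 2*Y*(12 + Y))
s = -65 (s = 63 - 128 = -65)
sqrt(s + v(1)) = sqrt(-65 + 2*1*(12 + 1)) = sqrt(-65 + 2*1*13) = sqrt(-65 + 26) = sqrt(-39) = I*sqrt(39)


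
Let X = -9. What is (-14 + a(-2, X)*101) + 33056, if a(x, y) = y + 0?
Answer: 32133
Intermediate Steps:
a(x, y) = y
(-14 + a(-2, X)*101) + 33056 = (-14 - 9*101) + 33056 = (-14 - 909) + 33056 = -923 + 33056 = 32133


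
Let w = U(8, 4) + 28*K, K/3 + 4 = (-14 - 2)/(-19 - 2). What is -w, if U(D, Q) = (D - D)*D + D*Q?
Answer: 240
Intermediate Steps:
U(D, Q) = D*Q (U(D, Q) = 0*D + D*Q = 0 + D*Q = D*Q)
K = -68/7 (K = -12 + 3*((-14 - 2)/(-19 - 2)) = -12 + 3*(-16/(-21)) = -12 + 3*(-16*(-1/21)) = -12 + 3*(16/21) = -12 + 16/7 = -68/7 ≈ -9.7143)
w = -240 (w = 8*4 + 28*(-68/7) = 32 - 272 = -240)
-w = -1*(-240) = 240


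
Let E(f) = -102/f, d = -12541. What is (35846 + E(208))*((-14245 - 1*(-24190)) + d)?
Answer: -2419428517/26 ≈ -9.3055e+7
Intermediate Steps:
(35846 + E(208))*((-14245 - 1*(-24190)) + d) = (35846 - 102/208)*((-14245 - 1*(-24190)) - 12541) = (35846 - 102*1/208)*((-14245 + 24190) - 12541) = (35846 - 51/104)*(9945 - 12541) = (3727933/104)*(-2596) = -2419428517/26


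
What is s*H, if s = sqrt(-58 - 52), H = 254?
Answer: 254*I*sqrt(110) ≈ 2664.0*I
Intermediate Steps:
s = I*sqrt(110) (s = sqrt(-110) = I*sqrt(110) ≈ 10.488*I)
s*H = (I*sqrt(110))*254 = 254*I*sqrt(110)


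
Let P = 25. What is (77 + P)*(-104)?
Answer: -10608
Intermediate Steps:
(77 + P)*(-104) = (77 + 25)*(-104) = 102*(-104) = -10608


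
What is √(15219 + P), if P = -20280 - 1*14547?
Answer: 2*I*√4902 ≈ 140.03*I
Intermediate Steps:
P = -34827 (P = -20280 - 14547 = -34827)
√(15219 + P) = √(15219 - 34827) = √(-19608) = 2*I*√4902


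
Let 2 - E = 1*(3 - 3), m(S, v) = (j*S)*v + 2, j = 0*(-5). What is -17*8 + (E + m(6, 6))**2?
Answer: -120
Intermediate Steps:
j = 0
m(S, v) = 2 (m(S, v) = (0*S)*v + 2 = 0*v + 2 = 0 + 2 = 2)
E = 2 (E = 2 - (3 - 3) = 2 - 0 = 2 - 1*0 = 2 + 0 = 2)
-17*8 + (E + m(6, 6))**2 = -17*8 + (2 + 2)**2 = -136 + 4**2 = -136 + 16 = -120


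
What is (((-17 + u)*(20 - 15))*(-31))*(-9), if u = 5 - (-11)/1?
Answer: -1395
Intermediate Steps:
u = 16 (u = 5 - (-11) = 5 - 1*(-11) = 5 + 11 = 16)
(((-17 + u)*(20 - 15))*(-31))*(-9) = (((-17 + 16)*(20 - 15))*(-31))*(-9) = (-1*5*(-31))*(-9) = -5*(-31)*(-9) = 155*(-9) = -1395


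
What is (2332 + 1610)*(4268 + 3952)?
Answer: 32403240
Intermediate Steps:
(2332 + 1610)*(4268 + 3952) = 3942*8220 = 32403240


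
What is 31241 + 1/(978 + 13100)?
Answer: 439810799/14078 ≈ 31241.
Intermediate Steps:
31241 + 1/(978 + 13100) = 31241 + 1/14078 = 439810799/14078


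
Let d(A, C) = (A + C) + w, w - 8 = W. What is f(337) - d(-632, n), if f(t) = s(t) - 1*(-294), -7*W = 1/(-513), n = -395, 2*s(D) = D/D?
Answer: 9433555/7182 ≈ 1313.5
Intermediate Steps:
s(D) = ½ (s(D) = (D/D)/2 = (½)*1 = ½)
W = 1/3591 (W = -⅐/(-513) = -⅐*(-1/513) = 1/3591 ≈ 0.00027847)
w = 28729/3591 (w = 8 + 1/3591 = 28729/3591 ≈ 8.0003)
f(t) = 589/2 (f(t) = ½ - 1*(-294) = ½ + 294 = 589/2)
d(A, C) = 28729/3591 + A + C (d(A, C) = (A + C) + 28729/3591 = 28729/3591 + A + C)
f(337) - d(-632, n) = 589/2 - (28729/3591 - 632 - 395) = 589/2 - 1*(-3659228/3591) = 589/2 + 3659228/3591 = 9433555/7182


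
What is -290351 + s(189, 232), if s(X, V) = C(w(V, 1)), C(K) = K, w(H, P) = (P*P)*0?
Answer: -290351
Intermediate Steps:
w(H, P) = 0 (w(H, P) = P²*0 = 0)
s(X, V) = 0
-290351 + s(189, 232) = -290351 + 0 = -290351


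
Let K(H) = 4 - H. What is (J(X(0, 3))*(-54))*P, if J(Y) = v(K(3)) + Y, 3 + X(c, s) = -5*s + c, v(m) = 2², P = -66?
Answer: -49896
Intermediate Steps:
v(m) = 4
X(c, s) = -3 + c - 5*s (X(c, s) = -3 + (-5*s + c) = -3 + (c - 5*s) = -3 + c - 5*s)
J(Y) = 4 + Y
(J(X(0, 3))*(-54))*P = ((4 + (-3 + 0 - 5*3))*(-54))*(-66) = ((4 + (-3 + 0 - 15))*(-54))*(-66) = ((4 - 18)*(-54))*(-66) = -14*(-54)*(-66) = 756*(-66) = -49896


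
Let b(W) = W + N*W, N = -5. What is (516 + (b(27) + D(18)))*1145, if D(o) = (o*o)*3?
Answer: 1580100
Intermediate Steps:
D(o) = 3*o² (D(o) = o²*3 = 3*o²)
b(W) = -4*W (b(W) = W - 5*W = -4*W)
(516 + (b(27) + D(18)))*1145 = (516 + (-4*27 + 3*18²))*1145 = (516 + (-108 + 3*324))*1145 = (516 + (-108 + 972))*1145 = (516 + 864)*1145 = 1380*1145 = 1580100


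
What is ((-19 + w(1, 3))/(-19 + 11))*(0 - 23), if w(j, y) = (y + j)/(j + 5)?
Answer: -1265/24 ≈ -52.708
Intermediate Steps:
w(j, y) = (j + y)/(5 + j)
((-19 + w(1, 3))/(-19 + 11))*(0 - 23) = ((-19 + (1 + 3)/(5 + 1))/(-19 + 11))*(0 - 23) = ((-19 + 4/6)/(-8))*(-23) = ((-19 + (⅙)*4)*(-⅛))*(-23) = ((-19 + ⅔)*(-⅛))*(-23) = -55/3*(-⅛)*(-23) = (55/24)*(-23) = -1265/24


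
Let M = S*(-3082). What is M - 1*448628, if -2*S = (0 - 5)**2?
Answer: -410103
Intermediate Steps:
S = -25/2 (S = -(0 - 5)**2/2 = -1/2*(-5)**2 = -1/2*25 = -25/2 ≈ -12.500)
M = 38525 (M = -25/2*(-3082) = 38525)
M - 1*448628 = 38525 - 1*448628 = 38525 - 448628 = -410103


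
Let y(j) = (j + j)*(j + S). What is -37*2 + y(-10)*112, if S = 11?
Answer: -2314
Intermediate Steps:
y(j) = 2*j*(11 + j) (y(j) = (j + j)*(j + 11) = (2*j)*(11 + j) = 2*j*(11 + j))
-37*2 + y(-10)*112 = -37*2 + (2*(-10)*(11 - 10))*112 = -74 + (2*(-10)*1)*112 = -74 - 20*112 = -74 - 2240 = -2314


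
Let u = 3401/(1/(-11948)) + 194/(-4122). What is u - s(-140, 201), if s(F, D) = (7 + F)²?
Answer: -83785497154/2061 ≈ -4.0653e+7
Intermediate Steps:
u = -83749040125/2061 (u = 3401/(-1/11948) + 194*(-1/4122) = 3401*(-11948) - 97/2061 = -40635148 - 97/2061 = -83749040125/2061 ≈ -4.0635e+7)
u - s(-140, 201) = -83749040125/2061 - (7 - 140)² = -83749040125/2061 - 1*(-133)² = -83749040125/2061 - 1*17689 = -83749040125/2061 - 17689 = -83785497154/2061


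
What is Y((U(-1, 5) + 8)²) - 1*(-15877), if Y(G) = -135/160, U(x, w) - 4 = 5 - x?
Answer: 508037/32 ≈ 15876.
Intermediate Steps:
U(x, w) = 9 - x (U(x, w) = 4 + (5 - x) = 9 - x)
Y(G) = -27/32 (Y(G) = -135*1/160 = -27/32)
Y((U(-1, 5) + 8)²) - 1*(-15877) = -27/32 - 1*(-15877) = -27/32 + 15877 = 508037/32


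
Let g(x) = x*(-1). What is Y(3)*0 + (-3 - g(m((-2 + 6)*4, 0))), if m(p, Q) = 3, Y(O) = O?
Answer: 0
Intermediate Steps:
g(x) = -x
Y(3)*0 + (-3 - g(m((-2 + 6)*4, 0))) = 3*0 + (-3 - (-1)*3) = 0 + (-3 - 1*(-3)) = 0 + (-3 + 3) = 0 + 0 = 0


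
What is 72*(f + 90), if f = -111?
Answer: -1512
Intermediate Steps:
72*(f + 90) = 72*(-111 + 90) = 72*(-21) = -1512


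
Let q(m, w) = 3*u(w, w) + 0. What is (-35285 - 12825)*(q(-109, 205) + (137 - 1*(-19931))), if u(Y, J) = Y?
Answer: -995059130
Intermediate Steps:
q(m, w) = 3*w (q(m, w) = 3*w + 0 = 3*w)
(-35285 - 12825)*(q(-109, 205) + (137 - 1*(-19931))) = (-35285 - 12825)*(3*205 + (137 - 1*(-19931))) = -48110*(615 + (137 + 19931)) = -48110*(615 + 20068) = -48110*20683 = -995059130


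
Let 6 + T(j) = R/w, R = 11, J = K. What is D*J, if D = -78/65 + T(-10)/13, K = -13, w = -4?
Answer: 487/20 ≈ 24.350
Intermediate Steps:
J = -13
T(j) = -35/4 (T(j) = -6 + 11/(-4) = -6 + 11*(-1/4) = -6 - 11/4 = -35/4)
D = -487/260 (D = -78/65 - 35/4/13 = -78*1/65 - 35/4*1/13 = -6/5 - 35/52 = -487/260 ≈ -1.8731)
D*J = -487/260*(-13) = 487/20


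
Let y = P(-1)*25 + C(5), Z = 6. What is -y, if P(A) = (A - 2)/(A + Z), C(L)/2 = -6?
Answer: 27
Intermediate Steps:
C(L) = -12 (C(L) = 2*(-6) = -12)
P(A) = (-2 + A)/(6 + A) (P(A) = (A - 2)/(A + 6) = (-2 + A)/(6 + A))
y = -27 (y = ((-2 - 1)/(6 - 1))*25 - 12 = (-3/5)*25 - 12 = ((1/5)*(-3))*25 - 12 = -3/5*25 - 12 = -15 - 12 = -27)
-y = -1*(-27) = 27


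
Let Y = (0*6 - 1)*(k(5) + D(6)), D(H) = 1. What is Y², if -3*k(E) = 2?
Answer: ⅑ ≈ 0.11111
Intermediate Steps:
k(E) = -⅔ (k(E) = -⅓*2 = -⅔)
Y = -⅓ (Y = (0*6 - 1)*(-⅔ + 1) = (0 - 1)*(⅓) = -1*⅓ = -⅓ ≈ -0.33333)
Y² = (-⅓)² = ⅑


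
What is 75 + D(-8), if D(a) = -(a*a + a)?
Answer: 19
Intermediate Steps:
D(a) = -a - a² (D(a) = -(a² + a) = -(a + a²) = -a - a²)
75 + D(-8) = 75 - 1*(-8)*(1 - 8) = 75 - 1*(-8)*(-7) = 75 - 56 = 19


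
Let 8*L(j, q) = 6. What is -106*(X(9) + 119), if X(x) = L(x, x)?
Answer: -25387/2 ≈ -12694.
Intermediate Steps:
L(j, q) = 3/4 (L(j, q) = (1/8)*6 = 3/4)
X(x) = 3/4
-106*(X(9) + 119) = -106*(3/4 + 119) = -106*479/4 = -25387/2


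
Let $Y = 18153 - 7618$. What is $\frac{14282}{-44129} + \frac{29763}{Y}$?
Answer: $\frac{1162950557}{464899015} \approx 2.5015$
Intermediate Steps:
$Y = 10535$ ($Y = 18153 - 7618 = 10535$)
$\frac{14282}{-44129} + \frac{29763}{Y} = \frac{14282}{-44129} + \frac{29763}{10535} = 14282 \left(- \frac{1}{44129}\right) + 29763 \cdot \frac{1}{10535} = - \frac{14282}{44129} + \frac{29763}{10535} = \frac{1162950557}{464899015}$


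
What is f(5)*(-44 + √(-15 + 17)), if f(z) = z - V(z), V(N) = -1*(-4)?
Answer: -44 + √2 ≈ -42.586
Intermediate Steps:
V(N) = 4
f(z) = -4 + z (f(z) = z - 1*4 = z - 4 = -4 + z)
f(5)*(-44 + √(-15 + 17)) = (-4 + 5)*(-44 + √(-15 + 17)) = 1*(-44 + √2) = -44 + √2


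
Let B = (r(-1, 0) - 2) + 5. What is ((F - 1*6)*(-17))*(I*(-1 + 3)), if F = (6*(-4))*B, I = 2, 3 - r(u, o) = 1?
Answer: 8568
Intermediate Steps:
r(u, o) = 2 (r(u, o) = 3 - 1*1 = 3 - 1 = 2)
B = 5 (B = (2 - 2) + 5 = 0 + 5 = 5)
F = -120 (F = (6*(-4))*5 = -24*5 = -120)
((F - 1*6)*(-17))*(I*(-1 + 3)) = ((-120 - 1*6)*(-17))*(2*(-1 + 3)) = ((-120 - 6)*(-17))*(2*2) = -126*(-17)*4 = 2142*4 = 8568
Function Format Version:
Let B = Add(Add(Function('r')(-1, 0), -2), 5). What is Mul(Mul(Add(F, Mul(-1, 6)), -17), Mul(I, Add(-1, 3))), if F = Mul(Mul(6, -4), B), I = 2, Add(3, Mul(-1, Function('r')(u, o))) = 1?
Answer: 8568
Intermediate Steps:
Function('r')(u, o) = 2 (Function('r')(u, o) = Add(3, Mul(-1, 1)) = Add(3, -1) = 2)
B = 5 (B = Add(Add(2, -2), 5) = Add(0, 5) = 5)
F = -120 (F = Mul(Mul(6, -4), 5) = Mul(-24, 5) = -120)
Mul(Mul(Add(F, Mul(-1, 6)), -17), Mul(I, Add(-1, 3))) = Mul(Mul(Add(-120, Mul(-1, 6)), -17), Mul(2, Add(-1, 3))) = Mul(Mul(Add(-120, -6), -17), Mul(2, 2)) = Mul(Mul(-126, -17), 4) = Mul(2142, 4) = 8568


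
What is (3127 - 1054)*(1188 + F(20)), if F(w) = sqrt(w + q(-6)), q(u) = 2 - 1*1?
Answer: 2462724 + 2073*sqrt(21) ≈ 2.4722e+6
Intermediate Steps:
q(u) = 1 (q(u) = 2 - 1 = 1)
F(w) = sqrt(1 + w) (F(w) = sqrt(w + 1) = sqrt(1 + w))
(3127 - 1054)*(1188 + F(20)) = (3127 - 1054)*(1188 + sqrt(1 + 20)) = 2073*(1188 + sqrt(21)) = 2462724 + 2073*sqrt(21)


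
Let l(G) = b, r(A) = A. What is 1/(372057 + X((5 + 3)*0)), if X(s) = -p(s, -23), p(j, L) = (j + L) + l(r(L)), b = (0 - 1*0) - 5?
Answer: 1/372085 ≈ 2.6876e-6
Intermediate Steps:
b = -5 (b = (0 + 0) - 5 = 0 - 5 = -5)
l(G) = -5
p(j, L) = -5 + L + j (p(j, L) = (j + L) - 5 = (L + j) - 5 = -5 + L + j)
X(s) = 28 - s (X(s) = -(-5 - 23 + s) = -(-28 + s) = 28 - s)
1/(372057 + X((5 + 3)*0)) = 1/(372057 + (28 - (5 + 3)*0)) = 1/(372057 + (28 - 8*0)) = 1/(372057 + (28 - 1*0)) = 1/(372057 + (28 + 0)) = 1/(372057 + 28) = 1/372085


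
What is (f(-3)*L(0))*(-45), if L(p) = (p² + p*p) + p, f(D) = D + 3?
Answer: 0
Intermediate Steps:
f(D) = 3 + D
L(p) = p + 2*p² (L(p) = (p² + p²) + p = 2*p² + p = p + 2*p²)
(f(-3)*L(0))*(-45) = ((3 - 3)*(0*(1 + 2*0)))*(-45) = (0*(0*(1 + 0)))*(-45) = (0*(0*1))*(-45) = (0*0)*(-45) = 0*(-45) = 0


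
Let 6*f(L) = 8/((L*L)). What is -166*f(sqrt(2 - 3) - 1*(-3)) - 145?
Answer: -12203/75 + 332*I/25 ≈ -162.71 + 13.28*I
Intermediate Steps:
f(L) = 4/(3*L**2) (f(L) = (8/((L*L)))/6 = (8/(L**2))/6 = (8/L**2)/6 = 4/(3*L**2))
-166*f(sqrt(2 - 3) - 1*(-3)) - 145 = -664/(3*(sqrt(2 - 3) - 1*(-3))**2) - 145 = -664/(3*(sqrt(-1) + 3)**2) - 145 = -664/(3*(I + 3)**2) - 145 = -664/(3*(3 + I)**2) - 145 = -145 - 664/(3*(3 + I)**2)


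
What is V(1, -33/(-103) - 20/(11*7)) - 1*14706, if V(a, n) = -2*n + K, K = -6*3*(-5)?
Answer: -115920458/7931 ≈ -14616.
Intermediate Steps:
K = 90 (K = -18*(-5) = 90)
V(a, n) = 90 - 2*n (V(a, n) = -2*n + 90 = 90 - 2*n)
V(1, -33/(-103) - 20/(11*7)) - 1*14706 = (90 - 2*(-33/(-103) - 20/(11*7))) - 1*14706 = (90 - 2*(-33*(-1/103) - 20/77)) - 14706 = (90 - 2*(33/103 - 20*1/77)) - 14706 = (90 - 2*(33/103 - 20/77)) - 14706 = (90 - 2*481/7931) - 14706 = (90 - 962/7931) - 14706 = 712828/7931 - 14706 = -115920458/7931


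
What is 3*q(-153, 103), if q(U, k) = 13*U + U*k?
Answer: -53244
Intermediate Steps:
3*q(-153, 103) = 3*(-153*(13 + 103)) = 3*(-153*116) = 3*(-17748) = -53244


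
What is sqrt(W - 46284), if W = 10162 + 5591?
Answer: I*sqrt(30531) ≈ 174.73*I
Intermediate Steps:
W = 15753
sqrt(W - 46284) = sqrt(15753 - 46284) = sqrt(-30531) = I*sqrt(30531)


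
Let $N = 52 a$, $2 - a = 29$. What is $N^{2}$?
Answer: $1971216$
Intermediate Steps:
$a = -27$ ($a = 2 - 29 = -27$)
$N = -1404$ ($N = 52 \left(-27\right) = -1404$)
$N^{2} = \left(-1404\right)^{2} = 1971216$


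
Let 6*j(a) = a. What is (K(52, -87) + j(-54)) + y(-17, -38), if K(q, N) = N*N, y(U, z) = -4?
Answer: 7556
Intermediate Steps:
K(q, N) = N²
j(a) = a/6
(K(52, -87) + j(-54)) + y(-17, -38) = ((-87)² + (⅙)*(-54)) - 4 = (7569 - 9) - 4 = 7560 - 4 = 7556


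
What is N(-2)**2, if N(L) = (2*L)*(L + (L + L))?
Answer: 576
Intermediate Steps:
N(L) = 6*L**2 (N(L) = (2*L)*(L + 2*L) = (2*L)*(3*L) = 6*L**2)
N(-2)**2 = (6*(-2)**2)**2 = (6*4)**2 = 24**2 = 576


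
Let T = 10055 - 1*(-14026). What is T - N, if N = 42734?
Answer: -18653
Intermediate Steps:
T = 24081 (T = 10055 + 14026 = 24081)
T - N = 24081 - 1*42734 = 24081 - 42734 = -18653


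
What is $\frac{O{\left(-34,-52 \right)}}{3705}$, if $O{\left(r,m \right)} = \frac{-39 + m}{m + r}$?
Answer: $\frac{7}{24510} \approx 0.0002856$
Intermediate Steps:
$O{\left(r,m \right)} = \frac{-39 + m}{m + r}$
$\frac{O{\left(-34,-52 \right)}}{3705} = \frac{\frac{1}{-52 - 34} \left(-39 - 52\right)}{3705} = \frac{1}{-86} \left(-91\right) \frac{1}{3705} = \left(- \frac{1}{86}\right) \left(-91\right) \frac{1}{3705} = \frac{91}{86} \cdot \frac{1}{3705} = \frac{7}{24510}$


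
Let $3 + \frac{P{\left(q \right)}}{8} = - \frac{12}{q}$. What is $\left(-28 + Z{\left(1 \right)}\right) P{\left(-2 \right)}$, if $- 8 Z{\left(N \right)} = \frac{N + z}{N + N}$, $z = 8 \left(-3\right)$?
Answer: $- \frac{1275}{2} \approx -637.5$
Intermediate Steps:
$z = -24$
$Z{\left(N \right)} = - \frac{-24 + N}{16 N}$ ($Z{\left(N \right)} = - \frac{\left(N - 24\right) \frac{1}{N + N}}{8} = - \frac{\left(-24 + N\right) \frac{1}{2 N}}{8} = - \frac{\frac{1}{2} \frac{1}{N} \left(-24 + N\right)}{8} = - \frac{-24 + N}{16 N}$)
$P{\left(q \right)} = -24 - \frac{96}{q}$ ($P{\left(q \right)} = -24 + 8 \left(- \frac{12}{q}\right) = -24 - \frac{96}{q}$)
$\left(-28 + Z{\left(1 \right)}\right) P{\left(-2 \right)} = \left(-28 + \frac{24 - 1}{16 \cdot 1}\right) \left(-24 - \frac{96}{-2}\right) = \left(-28 + \frac{1}{16} \cdot 1 \left(24 - 1\right)\right) \left(-24 - -48\right) = \left(-28 + \frac{1}{16} \cdot 1 \cdot 23\right) \left(-24 + 48\right) = \left(-28 + \frac{23}{16}\right) 24 = \left(- \frac{425}{16}\right) 24 = - \frac{1275}{2}$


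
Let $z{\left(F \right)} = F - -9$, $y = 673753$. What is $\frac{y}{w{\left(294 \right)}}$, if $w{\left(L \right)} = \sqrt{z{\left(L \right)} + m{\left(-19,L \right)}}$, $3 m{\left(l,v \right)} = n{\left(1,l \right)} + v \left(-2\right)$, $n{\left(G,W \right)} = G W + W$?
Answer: $\frac{673753 \sqrt{849}}{283} \approx 69369.0$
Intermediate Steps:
$n{\left(G,W \right)} = W + G W$
$m{\left(l,v \right)} = - \frac{2 v}{3} + \frac{2 l}{3}$ ($m{\left(l,v \right)} = \frac{l \left(1 + 1\right) + v \left(-2\right)}{3} = \frac{l 2 - 2 v}{3} = \frac{2 l - 2 v}{3} = \frac{- 2 v + 2 l}{3} = - \frac{2 v}{3} + \frac{2 l}{3}$)
$z{\left(F \right)} = 9 + F$ ($z{\left(F \right)} = F + 9 = 9 + F$)
$w{\left(L \right)} = \sqrt{- \frac{11}{3} + \frac{L}{3}}$ ($w{\left(L \right)} = \sqrt{\left(9 + L\right) - \left(\frac{38}{3} + \frac{2 L}{3}\right)} = \sqrt{- \frac{11}{3} + \frac{L}{3}}$)
$\frac{y}{w{\left(294 \right)}} = \frac{673753}{\frac{1}{3} \sqrt{-33 + 3 \cdot 294}} = \frac{673753}{\frac{1}{3} \sqrt{-33 + 882}} = \frac{673753}{\frac{1}{3} \sqrt{849}} = 673753 \frac{\sqrt{849}}{283} = \frac{673753 \sqrt{849}}{283}$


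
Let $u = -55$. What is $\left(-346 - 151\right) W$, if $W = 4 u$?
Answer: $109340$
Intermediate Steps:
$W = -220$ ($W = 4 \left(-55\right) = -220$)
$\left(-346 - 151\right) W = \left(-346 - 151\right) \left(-220\right) = \left(-497\right) \left(-220\right) = 109340$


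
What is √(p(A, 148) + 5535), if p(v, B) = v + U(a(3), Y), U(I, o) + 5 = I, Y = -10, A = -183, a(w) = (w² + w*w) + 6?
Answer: √5371 ≈ 73.287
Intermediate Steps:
a(w) = 6 + 2*w² (a(w) = (w² + w²) + 6 = 2*w² + 6 = 6 + 2*w²)
U(I, o) = -5 + I
p(v, B) = 19 + v (p(v, B) = v + (-5 + (6 + 2*3²)) = v + (-5 + (6 + 2*9)) = v + (-5 + (6 + 18)) = v + (-5 + 24) = v + 19 = 19 + v)
√(p(A, 148) + 5535) = √((19 - 183) + 5535) = √(-164 + 5535) = √5371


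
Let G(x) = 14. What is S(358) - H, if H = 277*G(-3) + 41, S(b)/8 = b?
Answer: -1055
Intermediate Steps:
S(b) = 8*b
H = 3919 (H = 277*14 + 41 = 3878 + 41 = 3919)
S(358) - H = 8*358 - 1*3919 = 2864 - 3919 = -1055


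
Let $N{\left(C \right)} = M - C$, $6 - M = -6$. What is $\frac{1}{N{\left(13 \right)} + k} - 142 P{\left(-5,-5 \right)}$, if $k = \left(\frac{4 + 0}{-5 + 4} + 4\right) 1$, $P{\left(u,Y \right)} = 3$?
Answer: $-427$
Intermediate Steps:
$M = 12$ ($M = 6 - -6 = 6 + 6 = 12$)
$N{\left(C \right)} = 12 - C$
$k = 0$ ($k = \left(\frac{4}{-1} + 4\right) 1 = \left(4 \left(-1\right) + 4\right) 1 = \left(-4 + 4\right) 1 = 0 \cdot 1 = 0$)
$\frac{1}{N{\left(13 \right)} + k} - 142 P{\left(-5,-5 \right)} = \frac{1}{\left(12 - 13\right) + 0} - 426 = \frac{1}{-1 + 0} - 426 = \frac{1}{-1} - 426 = -1 - 426 = -427$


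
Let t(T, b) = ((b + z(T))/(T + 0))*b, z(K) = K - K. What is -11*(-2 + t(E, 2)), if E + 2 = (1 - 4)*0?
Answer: 44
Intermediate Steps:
z(K) = 0
E = -2 (E = -2 + (1 - 4)*0 = -2 - 3*0 = -2 + 0 = -2)
t(T, b) = b**2/T (t(T, b) = ((b + 0)/(T + 0))*b = (b/T)*b = b**2/T)
-11*(-2 + t(E, 2)) = -11*(-2 + 2**2/(-2)) = -11*(-2 - 1/2*4) = -11*(-2 - 2) = -11*(-4) = 44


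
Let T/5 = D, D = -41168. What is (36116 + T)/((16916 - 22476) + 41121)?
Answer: -169724/35561 ≈ -4.7728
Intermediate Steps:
T = -205840 (T = 5*(-41168) = -205840)
(36116 + T)/((16916 - 22476) + 41121) = (36116 - 205840)/((16916 - 22476) + 41121) = -169724/(-5560 + 41121) = -169724/35561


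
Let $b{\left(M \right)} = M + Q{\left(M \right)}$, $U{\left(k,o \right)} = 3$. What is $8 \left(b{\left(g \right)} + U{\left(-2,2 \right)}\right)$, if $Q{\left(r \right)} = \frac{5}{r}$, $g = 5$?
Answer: $72$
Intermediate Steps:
$b{\left(M \right)} = M + \frac{5}{M}$
$8 \left(b{\left(g \right)} + U{\left(-2,2 \right)}\right) = 8 \left(\left(5 + \frac{5}{5}\right) + 3\right) = 8 \left(\left(5 + 5 \cdot \frac{1}{5}\right) + 3\right) = 8 \left(\left(5 + 1\right) + 3\right) = 8 \left(6 + 3\right) = 8 \cdot 9 = 72$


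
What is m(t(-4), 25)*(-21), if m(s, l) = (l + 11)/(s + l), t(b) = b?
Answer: -36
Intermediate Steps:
m(s, l) = (11 + l)/(l + s)
m(t(-4), 25)*(-21) = ((11 + 25)/(25 - 4))*(-21) = (36/21)*(-21) = ((1/21)*36)*(-21) = (12/7)*(-21) = -36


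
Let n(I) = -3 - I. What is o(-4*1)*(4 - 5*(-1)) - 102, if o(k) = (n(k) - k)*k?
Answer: -282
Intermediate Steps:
o(k) = k*(-3 - 2*k) (o(k) = ((-3 - k) - k)*k = (-3 - 2*k)*k = k*(-3 - 2*k))
o(-4*1)*(4 - 5*(-1)) - 102 = (-(-4*1)*(3 + 2*(-4*1)))*(4 - 5*(-1)) - 102 = (-1*(-4)*(3 + 2*(-4)))*(4 + 5) - 102 = -1*(-4)*(3 - 8)*9 - 102 = -1*(-4)*(-5)*9 - 102 = -20*9 - 102 = -180 - 102 = -282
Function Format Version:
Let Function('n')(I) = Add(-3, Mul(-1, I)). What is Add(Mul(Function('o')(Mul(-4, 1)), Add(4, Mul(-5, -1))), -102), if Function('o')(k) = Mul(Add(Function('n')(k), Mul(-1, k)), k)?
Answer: -282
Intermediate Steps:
Function('o')(k) = Mul(k, Add(-3, Mul(-2, k))) (Function('o')(k) = Mul(Add(Add(-3, Mul(-1, k)), Mul(-1, k)), k) = Mul(Add(-3, Mul(-2, k)), k) = Mul(k, Add(-3, Mul(-2, k))))
Add(Mul(Function('o')(Mul(-4, 1)), Add(4, Mul(-5, -1))), -102) = Add(Mul(Mul(-1, Mul(-4, 1), Add(3, Mul(2, Mul(-4, 1)))), Add(4, Mul(-5, -1))), -102) = Add(Mul(Mul(-1, -4, Add(3, Mul(2, -4))), Add(4, 5)), -102) = Add(Mul(Mul(-1, -4, Add(3, -8)), 9), -102) = Add(Mul(Mul(-1, -4, -5), 9), -102) = Add(Mul(-20, 9), -102) = Add(-180, -102) = -282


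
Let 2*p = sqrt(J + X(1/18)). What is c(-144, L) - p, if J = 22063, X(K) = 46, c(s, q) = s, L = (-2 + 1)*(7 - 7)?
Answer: -144 - sqrt(22109)/2 ≈ -218.35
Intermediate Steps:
L = 0 (L = -1*0 = 0)
p = sqrt(22109)/2 (p = sqrt(22063 + 46)/2 = sqrt(22109)/2 ≈ 74.345)
c(-144, L) - p = -144 - sqrt(22109)/2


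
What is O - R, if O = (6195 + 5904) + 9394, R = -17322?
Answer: 38815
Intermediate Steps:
O = 21493 (O = 12099 + 9394 = 21493)
O - R = 21493 - 1*(-17322) = 21493 + 17322 = 38815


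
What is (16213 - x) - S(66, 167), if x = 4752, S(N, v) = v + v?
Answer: 11127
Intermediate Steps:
S(N, v) = 2*v
(16213 - x) - S(66, 167) = (16213 - 1*4752) - 2*167 = (16213 - 4752) - 1*334 = 11461 - 334 = 11127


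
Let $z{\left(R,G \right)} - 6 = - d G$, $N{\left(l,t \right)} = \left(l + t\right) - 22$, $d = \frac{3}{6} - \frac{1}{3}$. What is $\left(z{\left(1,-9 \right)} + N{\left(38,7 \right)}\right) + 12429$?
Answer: $\frac{24919}{2} \approx 12460.0$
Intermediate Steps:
$d = \frac{1}{6}$ ($d = 3 \cdot \frac{1}{6} - \frac{1}{3} = \frac{1}{2} - \frac{1}{3} = \frac{1}{6} \approx 0.16667$)
$N{\left(l,t \right)} = -22 + l + t$
$z{\left(R,G \right)} = 6 - \frac{G}{6}$
$\left(z{\left(1,-9 \right)} + N{\left(38,7 \right)}\right) + 12429 = \left(\left(6 - - \frac{3}{2}\right) + \left(-22 + 38 + 7\right)\right) + 12429 = \left(\left(6 + \frac{3}{2}\right) + 23\right) + 12429 = \left(\frac{15}{2} + 23\right) + 12429 = \frac{61}{2} + 12429 = \frac{24919}{2}$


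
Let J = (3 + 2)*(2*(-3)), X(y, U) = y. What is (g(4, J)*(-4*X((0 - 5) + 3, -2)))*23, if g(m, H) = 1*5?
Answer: 920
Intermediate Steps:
J = -30 (J = 5*(-6) = -30)
g(m, H) = 5
(g(4, J)*(-4*X((0 - 5) + 3, -2)))*23 = (5*(-4*((0 - 5) + 3)))*23 = (5*(-4*(-5 + 3)))*23 = (5*(-4*(-2)))*23 = (5*8)*23 = 40*23 = 920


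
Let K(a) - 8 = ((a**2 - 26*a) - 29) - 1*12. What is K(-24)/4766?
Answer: 1167/4766 ≈ 0.24486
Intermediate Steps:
K(a) = -33 + a**2 - 26*a (K(a) = 8 + (((a**2 - 26*a) - 29) - 1*12) = 8 + ((-29 + a**2 - 26*a) - 12) = 8 + (-41 + a**2 - 26*a) = -33 + a**2 - 26*a)
K(-24)/4766 = (-33 + (-24)**2 - 26*(-24))/4766 = (-33 + 576 + 624)*(1/4766) = 1167*(1/4766) = 1167/4766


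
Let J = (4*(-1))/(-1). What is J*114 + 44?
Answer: 500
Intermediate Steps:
J = 4 (J = -4*(-1) = 4)
J*114 + 44 = 4*114 + 44 = 456 + 44 = 500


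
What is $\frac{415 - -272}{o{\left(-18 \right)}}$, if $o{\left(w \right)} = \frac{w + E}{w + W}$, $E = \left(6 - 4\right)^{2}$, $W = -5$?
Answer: $\frac{15801}{14} \approx 1128.6$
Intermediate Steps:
$E = 4$ ($E = 2^{2} = 4$)
$o{\left(w \right)} = \frac{4 + w}{-5 + w}$ ($o{\left(w \right)} = \frac{w + 4}{w - 5} = \frac{4 + w}{-5 + w}$)
$\frac{415 - -272}{o{\left(-18 \right)}} = \frac{415 - -272}{\frac{1}{-5 - 18} \left(4 - 18\right)} = \frac{415 + 272}{\frac{1}{-23} \left(-14\right)} = \frac{687}{\left(- \frac{1}{23}\right) \left(-14\right)} = \frac{687}{\frac{14}{23}} = 687 \cdot \frac{23}{14} = \frac{15801}{14}$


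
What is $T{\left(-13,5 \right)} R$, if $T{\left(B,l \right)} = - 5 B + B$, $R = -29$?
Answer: $-1508$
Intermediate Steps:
$T{\left(B,l \right)} = - 4 B$
$T{\left(-13,5 \right)} R = \left(-4\right) \left(-13\right) \left(-29\right) = 52 \left(-29\right) = -1508$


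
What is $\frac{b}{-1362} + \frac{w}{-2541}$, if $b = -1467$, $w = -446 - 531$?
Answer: $\frac{1686107}{1153614} \approx 1.4616$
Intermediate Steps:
$w = -977$ ($w = -446 - 531 = -977$)
$\frac{b}{-1362} + \frac{w}{-2541} = - \frac{1467}{-1362} - \frac{977}{-2541} = \left(-1467\right) \left(- \frac{1}{1362}\right) - - \frac{977}{2541} = \frac{489}{454} + \frac{977}{2541} = \frac{1686107}{1153614}$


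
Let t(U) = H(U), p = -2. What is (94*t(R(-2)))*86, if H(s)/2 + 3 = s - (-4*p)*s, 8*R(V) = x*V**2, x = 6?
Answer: -388032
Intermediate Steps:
R(V) = 3*V**2/4 (R(V) = (6*V**2)/8 = 3*V**2/4)
H(s) = -6 - 14*s (H(s) = -6 + 2*(s - (-4*(-2))*s) = -6 + 2*(s - 8*s) = -6 + 2*(-7*s) = -6 - 14*s)
t(U) = -6 - 14*U
(94*t(R(-2)))*86 = (94*(-6 - 21*(-2)**2/2))*86 = (94*(-6 - 21*4/2))*86 = (94*(-6 - 14*3))*86 = (94*(-6 - 42))*86 = (94*(-48))*86 = -4512*86 = -388032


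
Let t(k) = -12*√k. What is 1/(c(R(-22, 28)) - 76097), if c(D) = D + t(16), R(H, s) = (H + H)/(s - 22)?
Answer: -3/228457 ≈ -1.3132e-5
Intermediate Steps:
R(H, s) = 2*H/(-22 + s) (R(H, s) = (2*H)/(-22 + s) = 2*H/(-22 + s))
c(D) = -48 + D (c(D) = D - 12*√16 = D - 12*4 = D - 48 = -48 + D)
1/(c(R(-22, 28)) - 76097) = 1/((-48 + 2*(-22)/(-22 + 28)) - 76097) = 1/((-48 + 2*(-22)/6) - 76097) = 1/((-48 + 2*(-22)*(⅙)) - 76097) = 1/((-48 - 22/3) - 76097) = 1/(-166/3 - 76097) = 1/(-228457/3) = -3/228457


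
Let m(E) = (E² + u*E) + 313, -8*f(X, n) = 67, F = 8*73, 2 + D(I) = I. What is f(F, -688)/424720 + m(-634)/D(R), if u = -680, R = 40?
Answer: 1415827903047/64557440 ≈ 21931.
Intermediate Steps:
D(I) = -2 + I
F = 584
f(X, n) = -67/8 (f(X, n) = -⅛*67 = -67/8)
m(E) = 313 + E² - 680*E (m(E) = (E² - 680*E) + 313 = 313 + E² - 680*E)
f(F, -688)/424720 + m(-634)/D(R) = -67/8/424720 + (313 + (-634)² - 680*(-634))/(-2 + 40) = -67/8*1/424720 + (313 + 401956 + 431120)/38 = -67/3397760 + 833389*(1/38) = -67/3397760 + 833389/38 = 1415827903047/64557440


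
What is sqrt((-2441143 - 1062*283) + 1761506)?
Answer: I*sqrt(980183) ≈ 990.04*I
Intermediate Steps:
sqrt((-2441143 - 1062*283) + 1761506) = sqrt((-2441143 - 1*300546) + 1761506) = sqrt((-2441143 - 300546) + 1761506) = sqrt(-2741689 + 1761506) = sqrt(-980183) = I*sqrt(980183)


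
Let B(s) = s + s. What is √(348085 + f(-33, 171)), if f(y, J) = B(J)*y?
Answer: √336799 ≈ 580.34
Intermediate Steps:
B(s) = 2*s
f(y, J) = 2*J*y (f(y, J) = (2*J)*y = 2*J*y)
√(348085 + f(-33, 171)) = √(348085 + 2*171*(-33)) = √(348085 - 11286) = √336799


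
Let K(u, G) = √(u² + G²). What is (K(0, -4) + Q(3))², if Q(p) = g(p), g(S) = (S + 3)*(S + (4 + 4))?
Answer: 4900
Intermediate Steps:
g(S) = (3 + S)*(8 + S) (g(S) = (3 + S)*(S + 8) = (3 + S)*(8 + S))
Q(p) = 24 + p² + 11*p
K(u, G) = √(G² + u²)
(K(0, -4) + Q(3))² = (√((-4)² + 0²) + (24 + 3² + 11*3))² = (√(16 + 0) + (24 + 9 + 33))² = (√16 + 66)² = (4 + 66)² = 70² = 4900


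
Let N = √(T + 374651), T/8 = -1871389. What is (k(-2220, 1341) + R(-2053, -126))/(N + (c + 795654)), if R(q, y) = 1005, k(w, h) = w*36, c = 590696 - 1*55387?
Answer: -21006589029/354295420766 + 47349*I*√1621829/354295420766 ≈ -0.059291 + 0.0001702*I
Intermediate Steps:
T = -14971112 (T = 8*(-1871389) = -14971112)
c = 535309 (c = 590696 - 55387 = 535309)
k(w, h) = 36*w
N = 3*I*√1621829 (N = √(-14971112 + 374651) = √(-14596461) = 3*I*√1621829 ≈ 3820.5*I)
(k(-2220, 1341) + R(-2053, -126))/(N + (c + 795654)) = (36*(-2220) + 1005)/(3*I*√1621829 + (535309 + 795654)) = (-79920 + 1005)/(3*I*√1621829 + 1330963) = -78915/(1330963 + 3*I*√1621829)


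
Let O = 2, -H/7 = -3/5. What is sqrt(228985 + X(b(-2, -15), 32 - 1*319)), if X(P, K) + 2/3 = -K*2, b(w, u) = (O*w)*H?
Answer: 65*sqrt(489)/3 ≈ 479.12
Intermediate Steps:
H = 21/5 (H = -(-21)/5 = -7*(-3/5) = 21/5 ≈ 4.2000)
b(w, u) = 42*w/5 (b(w, u) = (2*w)*(21/5) = 42*w/5)
X(P, K) = -2/3 - 2*K (X(P, K) = -2/3 - K*2 = -2/3 - 2*K)
sqrt(228985 + X(b(-2, -15), 32 - 1*319)) = sqrt(228985 + (-2/3 - 2*(32 - 1*319))) = sqrt(228985 + (-2/3 - 2*(32 - 319))) = sqrt(228985 + (-2/3 - 2*(-287))) = sqrt(228985 + (-2/3 + 574)) = sqrt(228985 + 1720/3) = sqrt(688675/3) = 65*sqrt(489)/3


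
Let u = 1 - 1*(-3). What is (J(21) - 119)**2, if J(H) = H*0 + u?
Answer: 13225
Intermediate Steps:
u = 4 (u = 1 + 3 = 4)
J(H) = 4 (J(H) = H*0 + 4 = 0 + 4 = 4)
(J(21) - 119)**2 = (4 - 119)**2 = (-115)**2 = 13225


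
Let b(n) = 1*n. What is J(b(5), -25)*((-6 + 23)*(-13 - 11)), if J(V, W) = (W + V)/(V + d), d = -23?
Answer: -1360/3 ≈ -453.33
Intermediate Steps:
b(n) = n
J(V, W) = (V + W)/(-23 + V) (J(V, W) = (W + V)/(V - 23) = (V + W)/(-23 + V))
J(b(5), -25)*((-6 + 23)*(-13 - 11)) = ((5 - 25)/(-23 + 5))*((-6 + 23)*(-13 - 11)) = (-20/(-18))*(17*(-24)) = -1/18*(-20)*(-408) = (10/9)*(-408) = -1360/3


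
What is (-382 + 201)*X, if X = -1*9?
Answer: 1629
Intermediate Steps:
X = -9
(-382 + 201)*X = (-382 + 201)*(-9) = -181*(-9) = 1629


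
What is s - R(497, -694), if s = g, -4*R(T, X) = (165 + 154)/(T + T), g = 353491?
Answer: 1405480535/3976 ≈ 3.5349e+5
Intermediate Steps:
R(T, X) = -319/(8*T) (R(T, X) = -(165 + 154)/(4*(T + T)) = -319/(4*(2*T)) = -319*1/(2*T)/4 = -319/(8*T))
s = 353491
s - R(497, -694) = 353491 - (-319)/(8*497) = 353491 - 1*(-319/3976) = 353491 + 319/3976 = 1405480535/3976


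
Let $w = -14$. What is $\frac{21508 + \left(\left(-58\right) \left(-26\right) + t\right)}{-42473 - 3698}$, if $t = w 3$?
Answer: $- \frac{22974}{46171} \approx -0.49759$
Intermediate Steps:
$t = -42$ ($t = \left(-14\right) 3 = -42$)
$\frac{21508 + \left(\left(-58\right) \left(-26\right) + t\right)}{-42473 - 3698} = \frac{21508 - -1466}{-42473 - 3698} = \frac{21508 + \left(1508 - 42\right)}{-46171} = \left(21508 + 1466\right) \left(- \frac{1}{46171}\right) = 22974 \left(- \frac{1}{46171}\right) = - \frac{22974}{46171}$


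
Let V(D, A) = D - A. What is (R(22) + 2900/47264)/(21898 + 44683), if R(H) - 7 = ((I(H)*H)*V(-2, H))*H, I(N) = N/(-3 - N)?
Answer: 3021688357/19668027400 ≈ 0.15363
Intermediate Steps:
R(H) = 7 - H³*(-2 - H)/(3 + H) (R(H) = 7 + (((-H/(3 + H))*H)*(-2 - H))*H = 7 + ((-H²/(3 + H))*(-2 - H))*H = 7 + (-H²*(-2 - H)/(3 + H))*H = 7 - H³*(-2 - H)/(3 + H))
(R(22) + 2900/47264)/(21898 + 44683) = ((21 + 7*22 + 22³*(2 + 22))/(3 + 22) + 2900/47264)/(21898 + 44683) = ((21 + 154 + 10648*24)/25 + 2900*(1/47264))/66581 = ((21 + 154 + 255552)/25 + 725/11816)*(1/66581) = ((1/25)*255727 + 725/11816)*(1/66581) = (255727/25 + 725/11816)*(1/66581) = (3021688357/295400)*(1/66581) = 3021688357/19668027400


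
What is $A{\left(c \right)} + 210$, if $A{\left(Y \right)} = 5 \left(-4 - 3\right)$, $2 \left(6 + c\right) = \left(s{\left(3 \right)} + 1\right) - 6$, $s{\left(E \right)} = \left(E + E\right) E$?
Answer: $175$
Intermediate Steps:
$s{\left(E \right)} = 2 E^{2}$ ($s{\left(E \right)} = 2 E E = 2 E^{2}$)
$c = \frac{1}{2}$ ($c = -6 + \frac{\left(2 \cdot 3^{2} + 1\right) - 6}{2} = -6 + \frac{\left(2 \cdot 9 + 1\right) - 6}{2} = -6 + \frac{\left(18 + 1\right) - 6}{2} = -6 + \frac{19 - 6}{2} = -6 + \frac{1}{2} \cdot 13 = -6 + \frac{13}{2} = \frac{1}{2} \approx 0.5$)
$A{\left(Y \right)} = -35$ ($A{\left(Y \right)} = 5 \left(-7\right) = -35$)
$A{\left(c \right)} + 210 = -35 + 210 = 175$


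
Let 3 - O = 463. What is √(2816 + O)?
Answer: 2*√589 ≈ 48.539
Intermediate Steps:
O = -460 (O = 3 - 1*463 = 3 - 463 = -460)
√(2816 + O) = √(2816 - 460) = √2356 = 2*√589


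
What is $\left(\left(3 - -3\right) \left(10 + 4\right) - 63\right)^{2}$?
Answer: $441$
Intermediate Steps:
$\left(\left(3 - -3\right) \left(10 + 4\right) - 63\right)^{2} = \left(\left(3 + 3\right) 14 - 63\right)^{2} = \left(6 \cdot 14 - 63\right)^{2} = \left(84 - 63\right)^{2} = 21^{2} = 441$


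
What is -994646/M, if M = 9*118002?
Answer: -497323/531009 ≈ -0.93656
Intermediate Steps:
M = 1062018
-994646/M = -994646/1062018 = -994646*1/1062018 = -497323/531009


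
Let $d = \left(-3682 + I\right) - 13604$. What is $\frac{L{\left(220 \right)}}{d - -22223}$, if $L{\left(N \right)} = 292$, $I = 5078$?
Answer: $\frac{292}{10015} \approx 0.029156$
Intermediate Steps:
$d = -12208$ ($d = \left(-3682 + 5078\right) - 13604 = 1396 - 13604 = -12208$)
$\frac{L{\left(220 \right)}}{d - -22223} = \frac{292}{-12208 - -22223} = \frac{292}{-12208 + 22223} = \frac{292}{10015}$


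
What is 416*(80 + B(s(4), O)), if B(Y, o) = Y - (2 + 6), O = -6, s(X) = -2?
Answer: 29120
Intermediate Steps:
B(Y, o) = -8 + Y (B(Y, o) = Y - 1*8 = Y - 8 = -8 + Y)
416*(80 + B(s(4), O)) = 416*(80 + (-8 - 2)) = 416*(80 - 10) = 416*70 = 29120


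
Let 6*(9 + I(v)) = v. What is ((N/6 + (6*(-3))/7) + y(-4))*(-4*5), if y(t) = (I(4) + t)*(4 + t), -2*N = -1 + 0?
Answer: 1045/21 ≈ 49.762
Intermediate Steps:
N = ½ (N = -(-1 + 0)/2 = -½*(-1) = ½ ≈ 0.50000)
I(v) = -9 + v/6
y(t) = (4 + t)*(-25/3 + t) (y(t) = ((-9 + (⅙)*4) + t)*(4 + t) = ((-9 + ⅔) + t)*(4 + t) = (-25/3 + t)*(4 + t) = (4 + t)*(-25/3 + t))
((N/6 + (6*(-3))/7) + y(-4))*(-4*5) = (((½)/6 + (6*(-3))/7) + (-100/3 + (-4)² - 13/3*(-4)))*(-4*5) = (((½)*(⅙) - 18*⅐) + (-100/3 + 16 + 52/3))*(-20) = ((1/12 - 18/7) + 0)*(-20) = (-209/84 + 0)*(-20) = -209/84*(-20) = 1045/21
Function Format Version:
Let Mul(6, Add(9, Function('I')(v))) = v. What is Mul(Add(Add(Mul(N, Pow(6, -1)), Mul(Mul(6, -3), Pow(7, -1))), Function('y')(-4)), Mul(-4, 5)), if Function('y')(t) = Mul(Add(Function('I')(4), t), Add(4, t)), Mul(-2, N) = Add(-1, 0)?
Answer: Rational(1045, 21) ≈ 49.762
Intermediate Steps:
N = Rational(1, 2) (N = Mul(Rational(-1, 2), Add(-1, 0)) = Mul(Rational(-1, 2), -1) = Rational(1, 2) ≈ 0.50000)
Function('I')(v) = Add(-9, Mul(Rational(1, 6), v))
Function('y')(t) = Mul(Add(4, t), Add(Rational(-25, 3), t)) (Function('y')(t) = Mul(Add(Add(-9, Mul(Rational(1, 6), 4)), t), Add(4, t)) = Mul(Add(Add(-9, Rational(2, 3)), t), Add(4, t)) = Mul(Add(Rational(-25, 3), t), Add(4, t)) = Mul(Add(4, t), Add(Rational(-25, 3), t)))
Mul(Add(Add(Mul(N, Pow(6, -1)), Mul(Mul(6, -3), Pow(7, -1))), Function('y')(-4)), Mul(-4, 5)) = Mul(Add(Add(Mul(Rational(1, 2), Pow(6, -1)), Mul(Mul(6, -3), Pow(7, -1))), Add(Rational(-100, 3), Pow(-4, 2), Mul(Rational(-13, 3), -4))), Mul(-4, 5)) = Mul(Add(Add(Mul(Rational(1, 2), Rational(1, 6)), Mul(-18, Rational(1, 7))), Add(Rational(-100, 3), 16, Rational(52, 3))), -20) = Mul(Add(Add(Rational(1, 12), Rational(-18, 7)), 0), -20) = Mul(Add(Rational(-209, 84), 0), -20) = Mul(Rational(-209, 84), -20) = Rational(1045, 21)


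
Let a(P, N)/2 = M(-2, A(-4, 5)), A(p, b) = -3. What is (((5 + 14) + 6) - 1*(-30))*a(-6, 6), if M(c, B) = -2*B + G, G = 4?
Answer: 1100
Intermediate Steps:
M(c, B) = 4 - 2*B (M(c, B) = -2*B + 4 = 4 - 2*B)
a(P, N) = 20 (a(P, N) = 2*(4 - 2*(-3)) = 2*(4 + 6) = 2*10 = 20)
(((5 + 14) + 6) - 1*(-30))*a(-6, 6) = (((5 + 14) + 6) - 1*(-30))*20 = ((19 + 6) + 30)*20 = (25 + 30)*20 = 55*20 = 1100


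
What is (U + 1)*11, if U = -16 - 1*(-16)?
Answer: 11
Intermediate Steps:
U = 0 (U = -16 + 16 = 0)
(U + 1)*11 = (0 + 1)*11 = 1*11 = 11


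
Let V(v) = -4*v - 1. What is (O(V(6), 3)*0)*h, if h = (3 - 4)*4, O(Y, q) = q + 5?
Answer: 0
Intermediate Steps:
V(v) = -1 - 4*v
O(Y, q) = 5 + q
h = -4 (h = -1*4 = -4)
(O(V(6), 3)*0)*h = ((5 + 3)*0)*(-4) = (8*0)*(-4) = 0*(-4) = 0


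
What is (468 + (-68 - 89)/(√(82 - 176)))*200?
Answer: 93600 + 15700*I*√94/47 ≈ 93600.0 + 3238.7*I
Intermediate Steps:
(468 + (-68 - 89)/(√(82 - 176)))*200 = (468 - 157*(-I*√94/94))*200 = (468 - (-157)*I*√94/94)*200 = (468 + 157*I*√94/94)*200 = 93600 + 15700*I*√94/47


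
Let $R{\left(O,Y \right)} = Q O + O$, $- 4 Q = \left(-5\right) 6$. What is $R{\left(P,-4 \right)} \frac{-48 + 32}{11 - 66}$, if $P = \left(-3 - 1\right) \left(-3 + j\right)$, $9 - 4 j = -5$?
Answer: $- \frac{272}{55} \approx -4.9455$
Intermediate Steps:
$j = \frac{7}{2}$ ($j = \frac{9}{4} - - \frac{5}{4} = \frac{9}{4} + \frac{5}{4} = \frac{7}{2} \approx 3.5$)
$Q = \frac{15}{2}$ ($Q = - \frac{\left(-5\right) 6}{4} = \left(- \frac{1}{4}\right) \left(-30\right) = \frac{15}{2} \approx 7.5$)
$P = -2$ ($P = \left(-3 - 1\right) \left(-3 + \frac{7}{2}\right) = \left(-4\right) \frac{1}{2} = -2$)
$R{\left(O,Y \right)} = \frac{17 O}{2}$ ($R{\left(O,Y \right)} = \frac{15 O}{2} + O = \frac{17 O}{2}$)
$R{\left(P,-4 \right)} \frac{-48 + 32}{11 - 66} = \frac{17}{2} \left(-2\right) \frac{-48 + 32}{11 - 66} = - 17 \left(- \frac{16}{-55}\right) = - 17 \left(\left(-16\right) \left(- \frac{1}{55}\right)\right) = \left(-17\right) \frac{16}{55} = - \frac{272}{55}$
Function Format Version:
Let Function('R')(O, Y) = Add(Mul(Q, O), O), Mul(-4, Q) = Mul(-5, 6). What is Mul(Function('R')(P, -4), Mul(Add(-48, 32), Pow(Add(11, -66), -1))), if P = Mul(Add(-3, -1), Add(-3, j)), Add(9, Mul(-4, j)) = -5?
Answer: Rational(-272, 55) ≈ -4.9455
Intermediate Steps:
j = Rational(7, 2) (j = Add(Rational(9, 4), Mul(Rational(-1, 4), -5)) = Add(Rational(9, 4), Rational(5, 4)) = Rational(7, 2) ≈ 3.5000)
Q = Rational(15, 2) (Q = Mul(Rational(-1, 4), Mul(-5, 6)) = Mul(Rational(-1, 4), -30) = Rational(15, 2) ≈ 7.5000)
P = -2 (P = Mul(Add(-3, -1), Add(-3, Rational(7, 2))) = Mul(-4, Rational(1, 2)) = -2)
Function('R')(O, Y) = Mul(Rational(17, 2), O) (Function('R')(O, Y) = Add(Mul(Rational(15, 2), O), O) = Mul(Rational(17, 2), O))
Mul(Function('R')(P, -4), Mul(Add(-48, 32), Pow(Add(11, -66), -1))) = Mul(Mul(Rational(17, 2), -2), Mul(Add(-48, 32), Pow(Add(11, -66), -1))) = Mul(-17, Mul(-16, Pow(-55, -1))) = Mul(-17, Mul(-16, Rational(-1, 55))) = Mul(-17, Rational(16, 55)) = Rational(-272, 55)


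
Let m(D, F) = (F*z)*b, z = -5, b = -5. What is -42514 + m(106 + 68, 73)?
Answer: -40689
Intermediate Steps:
m(D, F) = 25*F (m(D, F) = (F*(-5))*(-5) = -5*F*(-5) = 25*F)
-42514 + m(106 + 68, 73) = -42514 + 25*73 = -42514 + 1825 = -40689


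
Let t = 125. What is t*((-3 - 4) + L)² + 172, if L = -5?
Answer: 18172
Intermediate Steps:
t*((-3 - 4) + L)² + 172 = 125*((-3 - 4) - 5)² + 172 = 125*(-7 - 5)² + 172 = 125*(-12)² + 172 = 125*144 + 172 = 18000 + 172 = 18172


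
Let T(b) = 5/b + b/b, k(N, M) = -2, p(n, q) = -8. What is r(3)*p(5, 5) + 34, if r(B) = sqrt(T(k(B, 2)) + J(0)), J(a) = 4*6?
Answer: 34 - 12*sqrt(10) ≈ -3.9473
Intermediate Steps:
T(b) = 1 + 5/b (T(b) = 5/b + 1 = 1 + 5/b)
J(a) = 24
r(B) = 3*sqrt(10)/2 (r(B) = sqrt((5 - 2)/(-2) + 24) = sqrt(-1/2*3 + 24) = sqrt(-3/2 + 24) = sqrt(45/2) = 3*sqrt(10)/2)
r(3)*p(5, 5) + 34 = (3*sqrt(10)/2)*(-8) + 34 = -12*sqrt(10) + 34 = 34 - 12*sqrt(10)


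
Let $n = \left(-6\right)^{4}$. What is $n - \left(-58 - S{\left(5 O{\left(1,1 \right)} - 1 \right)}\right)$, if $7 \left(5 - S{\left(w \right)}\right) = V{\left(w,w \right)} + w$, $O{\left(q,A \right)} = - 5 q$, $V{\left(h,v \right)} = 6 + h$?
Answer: $\frac{9559}{7} \approx 1365.6$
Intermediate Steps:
$n = 1296$
$S{\left(w \right)} = \frac{29}{7} - \frac{2 w}{7}$ ($S{\left(w \right)} = 5 - \frac{\left(6 + w\right) + w}{7} = 5 - \frac{6 + 2 w}{7} = 5 - \left(\frac{6}{7} + \frac{2 w}{7}\right) = \frac{29}{7} - \frac{2 w}{7}$)
$n - \left(-58 - S{\left(5 O{\left(1,1 \right)} - 1 \right)}\right) = 1296 - \left(-58 - \left(\frac{29}{7} - \frac{2 \left(5 \left(\left(-5\right) 1\right) - 1\right)}{7}\right)\right) = 1296 - \left(-58 - \left(\frac{29}{7} - \frac{2 \left(5 \left(-5\right) - 1\right)}{7}\right)\right) = 1296 - \left(-58 - \left(\frac{29}{7} - \frac{2 \left(-25 - 1\right)}{7}\right)\right) = 1296 - \left(-58 - \left(\frac{29}{7} - - \frac{52}{7}\right)\right) = 1296 - \left(-58 - \left(\frac{29}{7} + \frac{52}{7}\right)\right) = 1296 - \left(-58 - \frac{81}{7}\right) = 1296 - - \frac{487}{7} = 1296 + \frac{487}{7} = \frac{9559}{7}$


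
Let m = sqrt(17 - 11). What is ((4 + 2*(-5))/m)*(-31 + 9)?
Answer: 22*sqrt(6) ≈ 53.889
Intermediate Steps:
m = sqrt(6) ≈ 2.4495
((4 + 2*(-5))/m)*(-31 + 9) = ((4 + 2*(-5))/(sqrt(6)))*(-31 + 9) = ((4 - 10)*(sqrt(6)/6))*(-22) = -sqrt(6)*(-22) = 22*sqrt(6)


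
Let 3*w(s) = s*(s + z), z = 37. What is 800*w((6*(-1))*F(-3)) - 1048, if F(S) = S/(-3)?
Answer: -50648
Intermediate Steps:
F(S) = -S/3 (F(S) = S*(-1/3) = -S/3)
w(s) = s*(37 + s)/3 (w(s) = (s*(s + 37))/3 = (s*(37 + s))/3 = s*(37 + s)/3)
800*w((6*(-1))*F(-3)) - 1048 = 800*(((6*(-1))*(-1/3*(-3)))*(37 + (6*(-1))*(-1/3*(-3)))/3) - 1048 = 800*((-6*1)*(37 - 6*1)/3) - 1048 = 800*((1/3)*(-6)*(37 - 6)) - 1048 = 800*((1/3)*(-6)*31) - 1048 = 800*(-62) - 1048 = -49600 - 1048 = -50648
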